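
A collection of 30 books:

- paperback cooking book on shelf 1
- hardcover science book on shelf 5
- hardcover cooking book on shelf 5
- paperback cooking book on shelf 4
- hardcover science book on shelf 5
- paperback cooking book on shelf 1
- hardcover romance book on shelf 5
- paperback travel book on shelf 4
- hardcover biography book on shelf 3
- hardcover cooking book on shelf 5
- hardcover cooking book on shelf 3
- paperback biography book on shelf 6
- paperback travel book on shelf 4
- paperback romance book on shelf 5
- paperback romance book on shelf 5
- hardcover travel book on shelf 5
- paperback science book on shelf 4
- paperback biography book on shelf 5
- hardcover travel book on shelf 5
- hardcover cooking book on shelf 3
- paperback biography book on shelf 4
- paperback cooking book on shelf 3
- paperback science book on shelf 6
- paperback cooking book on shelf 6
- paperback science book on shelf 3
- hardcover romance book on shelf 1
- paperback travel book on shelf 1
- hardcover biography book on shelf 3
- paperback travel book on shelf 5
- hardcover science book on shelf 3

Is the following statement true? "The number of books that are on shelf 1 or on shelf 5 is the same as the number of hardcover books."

|books on shelf 1 or on shelf 5| = 15.
|hardcover books| = 13.
The claim requires 15 = 13, which does not hold.

False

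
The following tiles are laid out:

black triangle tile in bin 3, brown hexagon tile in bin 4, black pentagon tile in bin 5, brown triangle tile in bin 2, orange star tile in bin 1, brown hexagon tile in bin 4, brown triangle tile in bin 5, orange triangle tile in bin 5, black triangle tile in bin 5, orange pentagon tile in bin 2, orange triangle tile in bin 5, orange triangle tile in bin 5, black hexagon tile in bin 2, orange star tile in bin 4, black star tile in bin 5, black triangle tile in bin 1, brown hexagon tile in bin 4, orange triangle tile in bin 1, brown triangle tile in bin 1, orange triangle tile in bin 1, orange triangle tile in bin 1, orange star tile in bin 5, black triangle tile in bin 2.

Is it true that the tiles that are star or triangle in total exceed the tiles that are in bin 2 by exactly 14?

False

There are 17 tiles that are star or triangle.
There are 4 tiles in bin 2.
The claim requires 17 − 4 (= 13) to equal 14, which does not hold.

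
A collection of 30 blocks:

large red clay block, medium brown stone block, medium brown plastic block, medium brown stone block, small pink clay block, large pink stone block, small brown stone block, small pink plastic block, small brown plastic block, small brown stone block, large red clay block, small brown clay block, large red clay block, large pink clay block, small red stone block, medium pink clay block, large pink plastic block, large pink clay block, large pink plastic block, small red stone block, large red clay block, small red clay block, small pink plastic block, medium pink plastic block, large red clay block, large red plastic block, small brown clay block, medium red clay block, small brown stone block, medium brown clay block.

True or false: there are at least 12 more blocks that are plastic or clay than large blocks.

False

|blocks that are plastic or clay| = 22.
|large blocks| = 11.
The claim requires 22 − 11 = 11 ≥ 12, which does not hold.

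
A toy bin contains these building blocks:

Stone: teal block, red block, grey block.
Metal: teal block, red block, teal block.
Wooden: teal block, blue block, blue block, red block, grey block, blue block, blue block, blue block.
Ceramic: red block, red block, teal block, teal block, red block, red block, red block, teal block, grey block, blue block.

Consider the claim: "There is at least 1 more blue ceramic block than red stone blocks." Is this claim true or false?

blue ceramic blocks: 1.
red stone blocks: 1.
The claim requires 1 − 1 = 0 ≥ 1, which does not hold.

False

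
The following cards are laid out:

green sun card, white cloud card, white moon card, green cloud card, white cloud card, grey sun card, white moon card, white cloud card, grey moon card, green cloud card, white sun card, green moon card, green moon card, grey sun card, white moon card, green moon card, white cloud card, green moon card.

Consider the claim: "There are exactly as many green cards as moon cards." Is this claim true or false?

There are 7 green cards.
There are 8 moon cards.
The claim requires 7 = 8, which does not hold.

False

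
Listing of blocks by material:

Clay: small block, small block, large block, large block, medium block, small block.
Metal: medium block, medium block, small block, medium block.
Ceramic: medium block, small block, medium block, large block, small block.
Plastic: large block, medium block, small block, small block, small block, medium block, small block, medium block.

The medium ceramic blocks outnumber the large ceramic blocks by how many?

medium ceramic blocks: 2.
large ceramic blocks: 1.
2 − 1 = 1.

1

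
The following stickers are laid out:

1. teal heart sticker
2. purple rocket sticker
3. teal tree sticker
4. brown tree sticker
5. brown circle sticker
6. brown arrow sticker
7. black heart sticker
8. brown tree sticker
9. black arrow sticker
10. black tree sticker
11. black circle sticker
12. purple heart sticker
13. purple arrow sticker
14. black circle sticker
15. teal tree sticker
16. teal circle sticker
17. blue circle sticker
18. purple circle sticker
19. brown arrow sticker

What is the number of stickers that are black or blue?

black: 5; blue: 1; together 5 + 1 = 6.

6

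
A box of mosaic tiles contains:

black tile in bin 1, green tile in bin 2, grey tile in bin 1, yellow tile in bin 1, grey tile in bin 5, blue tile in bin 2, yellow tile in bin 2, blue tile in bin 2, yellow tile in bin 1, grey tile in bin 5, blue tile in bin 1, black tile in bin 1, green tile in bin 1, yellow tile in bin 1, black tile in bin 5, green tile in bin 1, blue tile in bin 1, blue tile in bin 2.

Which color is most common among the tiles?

Counts by color: blue 5, yellow 4, green 3, grey 3, black 3.
The maximum is 5, held uniquely by blue.

blue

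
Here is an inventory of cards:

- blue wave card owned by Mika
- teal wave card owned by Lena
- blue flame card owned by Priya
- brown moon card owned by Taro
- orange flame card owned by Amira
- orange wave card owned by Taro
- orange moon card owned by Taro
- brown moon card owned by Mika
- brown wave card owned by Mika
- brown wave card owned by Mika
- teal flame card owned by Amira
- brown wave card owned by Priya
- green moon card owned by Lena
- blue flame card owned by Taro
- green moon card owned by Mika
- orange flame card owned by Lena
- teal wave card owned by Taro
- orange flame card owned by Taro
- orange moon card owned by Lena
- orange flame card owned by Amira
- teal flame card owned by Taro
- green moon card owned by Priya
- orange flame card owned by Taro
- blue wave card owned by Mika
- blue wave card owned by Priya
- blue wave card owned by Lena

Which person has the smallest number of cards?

Counts by player: Taro→8, Mika→6, Lena→5, Priya→4, Amira→3.
The minimum is 3, held uniquely by Amira.

Amira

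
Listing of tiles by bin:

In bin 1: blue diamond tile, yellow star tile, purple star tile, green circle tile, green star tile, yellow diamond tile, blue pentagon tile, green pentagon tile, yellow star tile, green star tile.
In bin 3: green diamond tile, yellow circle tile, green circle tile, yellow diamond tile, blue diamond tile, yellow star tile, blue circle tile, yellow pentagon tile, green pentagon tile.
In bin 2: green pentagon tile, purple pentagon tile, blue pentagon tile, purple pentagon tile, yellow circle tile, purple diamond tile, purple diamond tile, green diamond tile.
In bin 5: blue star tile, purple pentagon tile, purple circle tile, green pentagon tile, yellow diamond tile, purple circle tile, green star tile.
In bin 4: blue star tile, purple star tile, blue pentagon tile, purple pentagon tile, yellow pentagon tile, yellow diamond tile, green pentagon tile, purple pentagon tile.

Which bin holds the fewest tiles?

bin 5

Counts by bin: bin 1→10, bin 3→9, bin 4→8, bin 2→8, bin 5→7.
The minimum is 7, held uniquely by bin 5.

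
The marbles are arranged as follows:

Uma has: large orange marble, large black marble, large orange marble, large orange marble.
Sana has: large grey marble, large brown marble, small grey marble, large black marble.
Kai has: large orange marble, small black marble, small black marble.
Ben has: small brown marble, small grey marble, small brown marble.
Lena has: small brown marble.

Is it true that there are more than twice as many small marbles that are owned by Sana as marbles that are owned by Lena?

False

|small marbles owned by Sana| = 1.
|marbles owned by Lena| = 1.
The claim requires 1 > 2 × 1 = 2, which does not hold.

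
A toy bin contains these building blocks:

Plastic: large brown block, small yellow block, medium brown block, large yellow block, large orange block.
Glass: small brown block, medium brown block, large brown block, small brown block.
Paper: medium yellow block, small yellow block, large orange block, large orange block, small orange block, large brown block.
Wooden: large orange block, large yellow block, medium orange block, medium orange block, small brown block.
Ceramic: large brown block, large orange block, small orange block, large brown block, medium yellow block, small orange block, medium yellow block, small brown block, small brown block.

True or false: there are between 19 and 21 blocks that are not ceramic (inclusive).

|blocks that are not ceramic| = 20.
The claim requires 19 ≤ 20 ≤ 21, which holds.

True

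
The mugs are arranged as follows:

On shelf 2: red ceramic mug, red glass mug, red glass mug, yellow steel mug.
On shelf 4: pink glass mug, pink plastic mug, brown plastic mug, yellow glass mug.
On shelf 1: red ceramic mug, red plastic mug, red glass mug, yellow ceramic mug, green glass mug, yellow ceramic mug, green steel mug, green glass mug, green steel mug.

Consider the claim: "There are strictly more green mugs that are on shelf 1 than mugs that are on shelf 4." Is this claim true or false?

False

|green mugs on shelf 1| = 4.
|mugs on shelf 4| = 4.
The claim requires 4 > 4, which does not hold.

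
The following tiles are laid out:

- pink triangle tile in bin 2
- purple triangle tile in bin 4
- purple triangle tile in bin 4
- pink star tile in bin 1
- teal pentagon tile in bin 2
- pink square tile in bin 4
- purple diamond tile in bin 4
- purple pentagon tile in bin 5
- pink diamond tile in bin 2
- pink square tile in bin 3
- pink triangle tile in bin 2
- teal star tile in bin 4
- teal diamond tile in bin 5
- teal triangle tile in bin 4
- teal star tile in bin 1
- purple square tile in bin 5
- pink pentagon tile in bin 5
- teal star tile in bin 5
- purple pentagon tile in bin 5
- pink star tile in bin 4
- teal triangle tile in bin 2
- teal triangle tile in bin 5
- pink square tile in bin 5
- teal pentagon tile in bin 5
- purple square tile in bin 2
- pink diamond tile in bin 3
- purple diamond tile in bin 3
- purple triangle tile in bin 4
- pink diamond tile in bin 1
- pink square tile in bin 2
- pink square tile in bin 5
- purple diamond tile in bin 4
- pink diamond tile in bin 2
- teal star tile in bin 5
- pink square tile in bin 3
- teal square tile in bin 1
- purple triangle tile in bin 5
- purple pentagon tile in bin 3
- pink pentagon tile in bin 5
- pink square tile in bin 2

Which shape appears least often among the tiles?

Counts by shape: square 10, triangle 9, diamond 8, pentagon 7, star 6.
The minimum is 6, held uniquely by star.

star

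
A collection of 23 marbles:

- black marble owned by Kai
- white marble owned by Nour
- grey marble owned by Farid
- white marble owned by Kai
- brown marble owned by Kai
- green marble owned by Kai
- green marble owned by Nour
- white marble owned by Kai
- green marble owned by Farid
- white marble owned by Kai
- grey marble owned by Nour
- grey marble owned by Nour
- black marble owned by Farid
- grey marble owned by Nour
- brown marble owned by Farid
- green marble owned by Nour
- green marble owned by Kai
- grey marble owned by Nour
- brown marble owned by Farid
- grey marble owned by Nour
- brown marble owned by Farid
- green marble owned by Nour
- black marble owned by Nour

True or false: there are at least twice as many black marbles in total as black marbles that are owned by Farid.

True

|black marbles| = 3.
|black marbles owned by Farid| = 1.
The claim requires 3 ≥ 2 × 1 = 2, which holds.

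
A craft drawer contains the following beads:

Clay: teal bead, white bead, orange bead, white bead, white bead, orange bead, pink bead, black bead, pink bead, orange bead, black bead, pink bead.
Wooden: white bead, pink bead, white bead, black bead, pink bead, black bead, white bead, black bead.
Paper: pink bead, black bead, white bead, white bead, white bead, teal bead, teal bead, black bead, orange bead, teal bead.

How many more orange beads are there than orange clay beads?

orange beads: 4.
orange clay beads: 3.
4 − 3 = 1.

1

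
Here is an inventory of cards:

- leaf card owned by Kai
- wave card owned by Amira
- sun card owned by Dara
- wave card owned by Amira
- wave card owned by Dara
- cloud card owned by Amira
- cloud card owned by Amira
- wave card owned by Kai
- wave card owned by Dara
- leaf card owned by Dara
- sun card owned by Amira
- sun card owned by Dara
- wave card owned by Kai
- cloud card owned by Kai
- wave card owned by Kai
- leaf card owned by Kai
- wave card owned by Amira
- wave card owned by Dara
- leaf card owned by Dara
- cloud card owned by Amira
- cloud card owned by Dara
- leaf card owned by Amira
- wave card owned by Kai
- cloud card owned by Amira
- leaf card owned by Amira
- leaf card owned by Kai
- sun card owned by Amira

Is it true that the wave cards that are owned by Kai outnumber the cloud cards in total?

|wave cards owned by Kai| = 4.
|cloud cards| = 6.
The claim requires 4 > 6, which does not hold.

False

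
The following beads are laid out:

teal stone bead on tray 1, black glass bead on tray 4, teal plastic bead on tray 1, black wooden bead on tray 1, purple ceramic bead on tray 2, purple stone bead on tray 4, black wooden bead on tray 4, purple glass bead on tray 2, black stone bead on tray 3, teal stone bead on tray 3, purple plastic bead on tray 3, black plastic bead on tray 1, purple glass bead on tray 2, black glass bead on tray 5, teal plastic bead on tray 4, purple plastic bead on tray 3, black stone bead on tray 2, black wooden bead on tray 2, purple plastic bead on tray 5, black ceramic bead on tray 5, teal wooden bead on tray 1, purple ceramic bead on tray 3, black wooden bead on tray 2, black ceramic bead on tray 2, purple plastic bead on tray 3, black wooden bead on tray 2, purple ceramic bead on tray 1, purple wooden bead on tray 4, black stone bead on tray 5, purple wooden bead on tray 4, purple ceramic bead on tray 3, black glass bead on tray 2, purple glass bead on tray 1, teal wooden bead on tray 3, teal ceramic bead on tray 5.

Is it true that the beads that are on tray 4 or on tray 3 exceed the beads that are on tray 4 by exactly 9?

|beads on tray 4 or on tray 3| = 14.
|beads on tray 4| = 6.
The claim requires 14 − 6 (= 8) to equal 9, which does not hold.

False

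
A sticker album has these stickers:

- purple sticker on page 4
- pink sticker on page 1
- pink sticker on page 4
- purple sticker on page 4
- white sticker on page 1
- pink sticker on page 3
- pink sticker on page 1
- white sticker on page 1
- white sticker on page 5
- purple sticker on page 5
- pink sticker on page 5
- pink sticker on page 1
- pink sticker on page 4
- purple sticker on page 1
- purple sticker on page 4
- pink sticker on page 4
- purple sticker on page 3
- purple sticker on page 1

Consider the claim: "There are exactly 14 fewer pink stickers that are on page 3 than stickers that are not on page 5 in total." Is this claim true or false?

True

pink stickers on page 3: 1.
stickers that are not on page 5: 15.
The claim requires 15 − 1 (= 14) to equal 14, which holds.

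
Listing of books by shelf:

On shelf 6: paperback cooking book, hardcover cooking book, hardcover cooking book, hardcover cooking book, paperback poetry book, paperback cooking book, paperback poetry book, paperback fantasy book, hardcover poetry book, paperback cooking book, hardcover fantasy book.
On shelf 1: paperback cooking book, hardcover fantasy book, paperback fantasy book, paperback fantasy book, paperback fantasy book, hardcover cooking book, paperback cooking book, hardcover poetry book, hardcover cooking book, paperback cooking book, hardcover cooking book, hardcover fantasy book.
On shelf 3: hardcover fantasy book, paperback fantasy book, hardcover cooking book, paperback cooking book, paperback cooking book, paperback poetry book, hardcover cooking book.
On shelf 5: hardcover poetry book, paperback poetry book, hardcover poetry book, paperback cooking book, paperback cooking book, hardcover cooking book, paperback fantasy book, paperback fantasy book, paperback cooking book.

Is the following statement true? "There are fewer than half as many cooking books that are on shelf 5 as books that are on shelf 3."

False

cooking books on shelf 5: 4.
books on shelf 3: 7.
The claim requires 2 × 4 = 8 < 7, which does not hold.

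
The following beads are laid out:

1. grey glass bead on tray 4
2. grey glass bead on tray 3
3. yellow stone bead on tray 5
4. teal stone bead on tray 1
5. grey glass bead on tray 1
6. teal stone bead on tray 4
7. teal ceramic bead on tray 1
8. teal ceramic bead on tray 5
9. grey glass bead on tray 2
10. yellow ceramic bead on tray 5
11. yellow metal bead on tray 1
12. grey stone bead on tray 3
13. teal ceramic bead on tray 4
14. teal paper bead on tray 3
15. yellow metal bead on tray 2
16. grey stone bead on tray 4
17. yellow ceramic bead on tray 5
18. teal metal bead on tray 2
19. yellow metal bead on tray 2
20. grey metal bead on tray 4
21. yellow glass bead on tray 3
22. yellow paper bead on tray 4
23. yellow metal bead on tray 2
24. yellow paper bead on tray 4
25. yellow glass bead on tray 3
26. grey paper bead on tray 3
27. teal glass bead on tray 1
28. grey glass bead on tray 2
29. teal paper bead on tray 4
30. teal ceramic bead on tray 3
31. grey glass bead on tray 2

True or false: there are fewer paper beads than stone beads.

False

|paper beads| = 5.
|stone beads| = 5.
The claim requires 5 < 5, which does not hold.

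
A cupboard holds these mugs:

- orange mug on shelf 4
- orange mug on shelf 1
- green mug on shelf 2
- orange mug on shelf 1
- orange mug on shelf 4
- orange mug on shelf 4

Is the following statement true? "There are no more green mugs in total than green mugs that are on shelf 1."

green mugs: 1.
green mugs on shelf 1: 0.
The claim requires 1 ≤ 0, which does not hold.

False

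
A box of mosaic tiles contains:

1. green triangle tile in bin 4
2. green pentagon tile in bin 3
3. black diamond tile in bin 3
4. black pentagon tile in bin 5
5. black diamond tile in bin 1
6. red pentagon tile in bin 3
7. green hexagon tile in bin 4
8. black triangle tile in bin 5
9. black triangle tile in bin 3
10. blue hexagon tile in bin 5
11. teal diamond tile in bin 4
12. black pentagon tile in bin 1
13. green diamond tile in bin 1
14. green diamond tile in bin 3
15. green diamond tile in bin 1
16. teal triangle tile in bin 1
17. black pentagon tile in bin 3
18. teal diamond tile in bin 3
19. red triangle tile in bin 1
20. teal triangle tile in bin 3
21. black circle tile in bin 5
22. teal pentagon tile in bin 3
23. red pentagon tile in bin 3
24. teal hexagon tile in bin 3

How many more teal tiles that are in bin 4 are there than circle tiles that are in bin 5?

teal tiles in bin 4: 1.
circle tiles in bin 5: 1.
1 − 1 = 0.

0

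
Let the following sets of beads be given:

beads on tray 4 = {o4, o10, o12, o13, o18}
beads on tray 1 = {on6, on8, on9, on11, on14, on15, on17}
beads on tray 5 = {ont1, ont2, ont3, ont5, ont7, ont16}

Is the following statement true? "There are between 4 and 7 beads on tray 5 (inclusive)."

beads on tray 5: 6.
The claim requires 4 ≤ 6 ≤ 7, which holds.

True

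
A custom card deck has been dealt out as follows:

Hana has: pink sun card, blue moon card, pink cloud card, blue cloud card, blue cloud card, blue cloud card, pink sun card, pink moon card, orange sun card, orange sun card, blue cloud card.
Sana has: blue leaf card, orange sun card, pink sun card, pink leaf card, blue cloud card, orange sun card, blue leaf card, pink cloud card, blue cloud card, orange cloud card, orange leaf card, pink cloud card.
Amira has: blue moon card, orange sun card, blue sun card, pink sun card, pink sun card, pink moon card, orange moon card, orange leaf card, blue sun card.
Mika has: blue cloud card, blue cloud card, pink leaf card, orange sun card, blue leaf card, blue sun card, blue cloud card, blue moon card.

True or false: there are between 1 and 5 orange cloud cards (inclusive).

True

|orange cloud cards| = 1.
The claim requires 1 ≤ 1 ≤ 5, which holds.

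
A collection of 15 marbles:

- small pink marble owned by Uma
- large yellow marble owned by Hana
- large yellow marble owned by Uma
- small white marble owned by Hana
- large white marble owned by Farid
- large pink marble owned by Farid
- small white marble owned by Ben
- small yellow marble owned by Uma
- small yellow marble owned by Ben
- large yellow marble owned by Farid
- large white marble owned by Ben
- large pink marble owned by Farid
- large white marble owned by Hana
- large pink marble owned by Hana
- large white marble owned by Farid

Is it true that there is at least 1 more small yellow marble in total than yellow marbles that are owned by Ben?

True

small yellow marbles: 2.
yellow marbles owned by Ben: 1.
The claim requires 2 − 1 = 1 ≥ 1, which holds.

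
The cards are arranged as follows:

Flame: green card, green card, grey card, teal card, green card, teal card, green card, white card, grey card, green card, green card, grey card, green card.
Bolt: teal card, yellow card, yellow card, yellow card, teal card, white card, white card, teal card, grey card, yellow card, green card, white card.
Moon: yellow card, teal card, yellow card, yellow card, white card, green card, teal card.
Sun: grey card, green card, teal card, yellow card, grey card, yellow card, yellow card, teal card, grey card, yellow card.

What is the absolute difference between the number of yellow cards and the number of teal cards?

yellow cards: 11. teal cards: 9.
|11 − 9| = 11 − 9 = 2.

2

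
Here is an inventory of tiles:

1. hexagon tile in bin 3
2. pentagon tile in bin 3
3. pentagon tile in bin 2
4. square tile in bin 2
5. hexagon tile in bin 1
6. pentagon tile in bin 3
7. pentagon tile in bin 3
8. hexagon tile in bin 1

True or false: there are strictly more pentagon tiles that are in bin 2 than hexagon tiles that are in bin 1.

False

There is 1 pentagon tile in bin 2.
There are 2 hexagon tiles in bin 1.
The claim requires 1 > 2, which does not hold.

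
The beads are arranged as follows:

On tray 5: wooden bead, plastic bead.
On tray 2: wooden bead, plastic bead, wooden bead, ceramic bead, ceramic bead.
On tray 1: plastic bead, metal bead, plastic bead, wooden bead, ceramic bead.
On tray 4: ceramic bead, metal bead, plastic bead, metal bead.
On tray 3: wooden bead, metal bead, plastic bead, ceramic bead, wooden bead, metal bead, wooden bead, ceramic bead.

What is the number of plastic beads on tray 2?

1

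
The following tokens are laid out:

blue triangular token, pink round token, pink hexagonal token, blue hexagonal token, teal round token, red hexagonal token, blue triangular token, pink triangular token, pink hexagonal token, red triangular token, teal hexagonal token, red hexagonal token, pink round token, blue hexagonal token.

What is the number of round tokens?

3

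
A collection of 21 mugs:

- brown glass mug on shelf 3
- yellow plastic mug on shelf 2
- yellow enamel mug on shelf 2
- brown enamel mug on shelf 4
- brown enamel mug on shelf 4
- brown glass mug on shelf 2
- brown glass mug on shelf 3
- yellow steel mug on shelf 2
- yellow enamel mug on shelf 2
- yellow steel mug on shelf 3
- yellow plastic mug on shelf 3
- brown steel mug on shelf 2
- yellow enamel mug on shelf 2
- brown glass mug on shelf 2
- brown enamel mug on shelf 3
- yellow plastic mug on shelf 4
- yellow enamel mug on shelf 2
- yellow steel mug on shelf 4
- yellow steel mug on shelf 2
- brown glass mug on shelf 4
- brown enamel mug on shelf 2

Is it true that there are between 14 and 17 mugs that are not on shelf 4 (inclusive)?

True

|mugs that are not on shelf 4| = 16.
The claim requires 14 ≤ 16 ≤ 17, which holds.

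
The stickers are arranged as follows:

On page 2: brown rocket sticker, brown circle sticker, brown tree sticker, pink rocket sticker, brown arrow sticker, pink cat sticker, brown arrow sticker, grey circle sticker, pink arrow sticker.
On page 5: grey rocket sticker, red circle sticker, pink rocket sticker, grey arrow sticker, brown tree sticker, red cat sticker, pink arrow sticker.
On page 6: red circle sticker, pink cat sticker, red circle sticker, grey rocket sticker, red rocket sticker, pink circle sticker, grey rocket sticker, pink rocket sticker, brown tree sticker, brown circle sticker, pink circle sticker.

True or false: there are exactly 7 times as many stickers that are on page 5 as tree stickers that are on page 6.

There are 7 stickers on page 5.
There is 1 tree sticker on page 6.
The claim requires 7 = 7 × 1 = 7, which holds.

True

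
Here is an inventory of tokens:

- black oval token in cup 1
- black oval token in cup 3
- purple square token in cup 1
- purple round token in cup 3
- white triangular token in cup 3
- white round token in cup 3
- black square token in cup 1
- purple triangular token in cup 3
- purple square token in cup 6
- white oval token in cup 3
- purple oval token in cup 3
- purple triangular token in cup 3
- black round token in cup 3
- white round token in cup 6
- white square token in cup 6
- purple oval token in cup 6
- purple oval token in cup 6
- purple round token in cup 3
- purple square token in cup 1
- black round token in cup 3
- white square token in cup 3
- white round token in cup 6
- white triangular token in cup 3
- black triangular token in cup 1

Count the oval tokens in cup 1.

1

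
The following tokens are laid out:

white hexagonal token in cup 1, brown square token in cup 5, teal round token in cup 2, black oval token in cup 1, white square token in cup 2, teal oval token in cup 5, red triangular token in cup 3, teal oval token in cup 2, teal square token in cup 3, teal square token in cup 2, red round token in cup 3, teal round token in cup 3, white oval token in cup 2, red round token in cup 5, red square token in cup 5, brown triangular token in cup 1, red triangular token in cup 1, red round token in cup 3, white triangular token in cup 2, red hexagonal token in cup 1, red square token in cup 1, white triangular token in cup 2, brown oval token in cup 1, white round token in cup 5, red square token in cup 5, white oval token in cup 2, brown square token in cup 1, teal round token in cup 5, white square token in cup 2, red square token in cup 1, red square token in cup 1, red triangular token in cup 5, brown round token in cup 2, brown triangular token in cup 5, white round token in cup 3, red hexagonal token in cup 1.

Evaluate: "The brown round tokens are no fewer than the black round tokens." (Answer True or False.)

True

|brown round tokens| = 1.
|black round tokens| = 0.
The claim requires 1 ≥ 0, which holds.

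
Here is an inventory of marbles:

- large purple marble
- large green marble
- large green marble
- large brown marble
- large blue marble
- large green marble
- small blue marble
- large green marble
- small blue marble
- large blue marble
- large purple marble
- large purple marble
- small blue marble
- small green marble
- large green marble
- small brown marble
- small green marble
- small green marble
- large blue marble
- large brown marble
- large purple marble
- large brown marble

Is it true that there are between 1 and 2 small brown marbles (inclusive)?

small brown marbles: 1.
The claim requires 1 ≤ 1 ≤ 2, which holds.

True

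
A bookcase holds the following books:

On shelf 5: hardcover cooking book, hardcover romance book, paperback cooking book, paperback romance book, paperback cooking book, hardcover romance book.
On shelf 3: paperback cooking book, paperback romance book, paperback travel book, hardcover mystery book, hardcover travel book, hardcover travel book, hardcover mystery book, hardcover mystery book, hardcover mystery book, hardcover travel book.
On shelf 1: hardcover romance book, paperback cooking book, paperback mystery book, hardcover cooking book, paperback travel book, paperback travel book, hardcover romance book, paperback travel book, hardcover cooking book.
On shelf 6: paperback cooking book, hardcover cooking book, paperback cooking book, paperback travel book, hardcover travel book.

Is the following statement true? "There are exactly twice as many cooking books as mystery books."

True

There are 10 cooking books.
There are 5 mystery books.
The claim requires 10 = 2 × 5 = 10, which holds.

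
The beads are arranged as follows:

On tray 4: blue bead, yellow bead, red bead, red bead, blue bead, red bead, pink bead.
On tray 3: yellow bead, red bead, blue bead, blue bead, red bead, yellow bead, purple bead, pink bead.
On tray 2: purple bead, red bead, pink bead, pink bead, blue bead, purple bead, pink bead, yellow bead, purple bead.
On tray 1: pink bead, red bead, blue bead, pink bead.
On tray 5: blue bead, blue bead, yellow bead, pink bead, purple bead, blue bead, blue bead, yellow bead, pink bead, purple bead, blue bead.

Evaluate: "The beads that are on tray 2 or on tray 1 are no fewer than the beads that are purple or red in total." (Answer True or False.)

beads on tray 2 or on tray 1: 13.
beads that are purple or red: 13.
The claim requires 13 ≥ 13, which holds.

True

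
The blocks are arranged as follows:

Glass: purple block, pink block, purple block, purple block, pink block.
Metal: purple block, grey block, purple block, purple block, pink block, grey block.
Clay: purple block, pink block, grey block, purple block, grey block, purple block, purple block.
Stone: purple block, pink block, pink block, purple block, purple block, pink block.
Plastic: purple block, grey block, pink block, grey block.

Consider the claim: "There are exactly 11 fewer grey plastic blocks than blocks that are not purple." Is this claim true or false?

There are 2 grey plastic blocks.
There are 14 blocks that are not purple.
The claim requires 14 − 2 (= 12) to equal 11, which does not hold.

False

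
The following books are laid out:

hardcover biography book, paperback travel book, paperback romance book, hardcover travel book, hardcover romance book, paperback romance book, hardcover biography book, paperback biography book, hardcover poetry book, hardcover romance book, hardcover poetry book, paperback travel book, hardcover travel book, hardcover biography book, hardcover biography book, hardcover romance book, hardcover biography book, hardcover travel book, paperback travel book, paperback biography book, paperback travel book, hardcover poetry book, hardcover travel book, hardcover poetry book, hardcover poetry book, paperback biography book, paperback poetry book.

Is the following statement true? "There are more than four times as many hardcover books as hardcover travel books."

There are 17 hardcover books.
There are 4 hardcover travel books.
The claim requires 17 > 4 × 4 = 16, which holds.

True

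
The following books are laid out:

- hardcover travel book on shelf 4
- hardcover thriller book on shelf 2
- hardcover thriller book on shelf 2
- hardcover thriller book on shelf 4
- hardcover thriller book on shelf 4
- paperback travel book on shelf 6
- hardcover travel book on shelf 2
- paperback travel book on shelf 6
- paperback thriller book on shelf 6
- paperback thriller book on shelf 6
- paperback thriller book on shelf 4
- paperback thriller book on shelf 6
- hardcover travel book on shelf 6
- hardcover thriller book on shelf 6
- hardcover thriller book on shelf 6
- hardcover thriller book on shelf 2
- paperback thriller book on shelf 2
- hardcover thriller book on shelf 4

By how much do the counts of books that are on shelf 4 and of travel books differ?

0

books on shelf 4: 5. travel books: 5.
|5 − 5| = 5 − 5 = 0.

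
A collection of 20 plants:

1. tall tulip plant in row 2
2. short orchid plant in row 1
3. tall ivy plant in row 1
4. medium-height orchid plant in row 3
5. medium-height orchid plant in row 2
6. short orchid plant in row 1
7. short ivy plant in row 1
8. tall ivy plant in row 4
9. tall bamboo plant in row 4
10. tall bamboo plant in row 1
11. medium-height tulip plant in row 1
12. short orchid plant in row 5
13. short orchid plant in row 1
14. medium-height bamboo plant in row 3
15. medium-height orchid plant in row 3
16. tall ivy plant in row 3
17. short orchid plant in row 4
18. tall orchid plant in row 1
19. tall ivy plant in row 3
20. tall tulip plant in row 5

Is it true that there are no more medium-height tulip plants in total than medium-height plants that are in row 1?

True

There is 1 medium-height tulip plant.
There is 1 medium-height plant in row 1.
The claim requires 1 ≤ 1, which holds.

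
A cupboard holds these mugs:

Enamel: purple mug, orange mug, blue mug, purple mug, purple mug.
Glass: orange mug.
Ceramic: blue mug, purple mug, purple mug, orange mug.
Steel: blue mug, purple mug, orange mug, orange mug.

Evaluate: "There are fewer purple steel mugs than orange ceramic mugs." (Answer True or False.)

purple steel mugs: 1.
orange ceramic mugs: 1.
The claim requires 1 < 1, which does not hold.

False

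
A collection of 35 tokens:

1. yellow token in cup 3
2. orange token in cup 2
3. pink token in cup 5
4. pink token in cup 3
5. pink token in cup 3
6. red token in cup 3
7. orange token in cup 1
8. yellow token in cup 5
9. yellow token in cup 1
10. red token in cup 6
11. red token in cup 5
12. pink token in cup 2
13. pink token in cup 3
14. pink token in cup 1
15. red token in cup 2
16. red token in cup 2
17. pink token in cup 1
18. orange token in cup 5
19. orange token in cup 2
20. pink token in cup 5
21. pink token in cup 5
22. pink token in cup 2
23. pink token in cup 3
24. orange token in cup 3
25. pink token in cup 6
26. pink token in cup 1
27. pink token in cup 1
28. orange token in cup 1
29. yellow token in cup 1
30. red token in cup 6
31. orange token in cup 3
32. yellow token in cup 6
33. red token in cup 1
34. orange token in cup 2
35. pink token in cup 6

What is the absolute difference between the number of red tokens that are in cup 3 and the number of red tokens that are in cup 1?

0

red tokens in cup 3: 1. red tokens in cup 1: 1.
|1 − 1| = 1 − 1 = 0.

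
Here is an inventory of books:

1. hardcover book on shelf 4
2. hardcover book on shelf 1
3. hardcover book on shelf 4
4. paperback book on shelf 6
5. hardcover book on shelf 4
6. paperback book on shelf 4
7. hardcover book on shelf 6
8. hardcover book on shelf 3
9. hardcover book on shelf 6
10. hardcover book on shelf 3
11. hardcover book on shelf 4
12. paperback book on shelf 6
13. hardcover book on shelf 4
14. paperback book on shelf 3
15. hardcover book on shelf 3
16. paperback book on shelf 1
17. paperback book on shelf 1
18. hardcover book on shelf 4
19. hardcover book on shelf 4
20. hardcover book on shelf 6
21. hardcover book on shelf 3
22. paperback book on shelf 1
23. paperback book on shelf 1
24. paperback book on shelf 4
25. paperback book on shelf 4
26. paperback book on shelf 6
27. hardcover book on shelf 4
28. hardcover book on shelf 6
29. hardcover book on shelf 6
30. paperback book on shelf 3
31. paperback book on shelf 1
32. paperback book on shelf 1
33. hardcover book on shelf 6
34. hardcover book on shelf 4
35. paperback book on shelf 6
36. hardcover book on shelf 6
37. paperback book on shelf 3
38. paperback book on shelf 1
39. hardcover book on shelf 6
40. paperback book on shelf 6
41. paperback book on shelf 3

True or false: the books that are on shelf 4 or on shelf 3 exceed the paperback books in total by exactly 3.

|books on shelf 4 or on shelf 3| = 20.
|paperback books| = 19.
The claim requires 20 − 19 (= 1) to equal 3, which does not hold.

False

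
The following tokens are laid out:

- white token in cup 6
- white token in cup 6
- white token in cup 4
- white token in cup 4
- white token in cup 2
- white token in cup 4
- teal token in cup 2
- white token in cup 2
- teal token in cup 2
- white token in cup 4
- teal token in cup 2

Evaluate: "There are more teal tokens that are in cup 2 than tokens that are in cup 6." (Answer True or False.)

There are 3 teal tokens in cup 2.
There are 2 tokens in cup 6.
The claim requires 3 > 2, which holds.

True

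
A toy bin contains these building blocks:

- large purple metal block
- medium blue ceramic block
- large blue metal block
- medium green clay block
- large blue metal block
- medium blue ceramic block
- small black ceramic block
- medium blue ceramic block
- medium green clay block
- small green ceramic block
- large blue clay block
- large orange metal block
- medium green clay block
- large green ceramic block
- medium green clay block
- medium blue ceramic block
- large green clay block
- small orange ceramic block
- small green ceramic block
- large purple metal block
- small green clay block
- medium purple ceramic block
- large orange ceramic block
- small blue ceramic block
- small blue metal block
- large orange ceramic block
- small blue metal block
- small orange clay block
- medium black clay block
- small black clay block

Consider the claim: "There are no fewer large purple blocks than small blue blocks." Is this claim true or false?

There are 2 large purple blocks.
There are 3 small blue blocks.
The claim requires 2 ≥ 3, which does not hold.

False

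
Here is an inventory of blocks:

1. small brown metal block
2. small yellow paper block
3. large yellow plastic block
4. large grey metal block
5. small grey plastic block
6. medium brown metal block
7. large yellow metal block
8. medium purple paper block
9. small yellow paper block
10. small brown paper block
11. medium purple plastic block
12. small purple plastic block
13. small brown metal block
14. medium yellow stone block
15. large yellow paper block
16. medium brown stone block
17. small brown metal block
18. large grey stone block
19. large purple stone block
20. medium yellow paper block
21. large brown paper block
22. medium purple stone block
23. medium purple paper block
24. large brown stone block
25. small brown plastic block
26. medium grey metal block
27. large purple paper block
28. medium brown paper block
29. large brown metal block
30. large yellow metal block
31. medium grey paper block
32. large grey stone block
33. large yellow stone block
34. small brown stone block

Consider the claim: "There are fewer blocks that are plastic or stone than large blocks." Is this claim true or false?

blocks that are plastic or stone: 14.
large blocks: 13.
The claim requires 14 < 13, which does not hold.

False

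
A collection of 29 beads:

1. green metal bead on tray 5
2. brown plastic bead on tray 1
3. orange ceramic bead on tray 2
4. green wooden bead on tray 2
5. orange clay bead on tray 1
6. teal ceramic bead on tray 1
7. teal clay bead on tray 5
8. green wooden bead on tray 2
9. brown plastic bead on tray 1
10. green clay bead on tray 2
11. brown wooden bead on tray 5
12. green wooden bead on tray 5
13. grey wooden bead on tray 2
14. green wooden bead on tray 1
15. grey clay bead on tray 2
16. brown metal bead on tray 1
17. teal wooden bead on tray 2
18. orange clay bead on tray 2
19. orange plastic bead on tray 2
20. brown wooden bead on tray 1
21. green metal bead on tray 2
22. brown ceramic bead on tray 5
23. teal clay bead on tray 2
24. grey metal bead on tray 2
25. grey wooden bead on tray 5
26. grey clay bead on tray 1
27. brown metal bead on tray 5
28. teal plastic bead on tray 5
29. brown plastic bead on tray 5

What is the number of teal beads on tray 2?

2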